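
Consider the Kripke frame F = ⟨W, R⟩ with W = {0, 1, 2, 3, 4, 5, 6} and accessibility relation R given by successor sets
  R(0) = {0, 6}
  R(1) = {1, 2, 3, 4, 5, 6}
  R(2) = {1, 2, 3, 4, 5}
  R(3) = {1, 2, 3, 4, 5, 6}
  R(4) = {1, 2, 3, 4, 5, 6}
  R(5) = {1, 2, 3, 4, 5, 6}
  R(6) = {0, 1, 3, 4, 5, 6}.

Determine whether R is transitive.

No

Transitive: no — 0 R 6 and 6 R 1, but not 0 R 1.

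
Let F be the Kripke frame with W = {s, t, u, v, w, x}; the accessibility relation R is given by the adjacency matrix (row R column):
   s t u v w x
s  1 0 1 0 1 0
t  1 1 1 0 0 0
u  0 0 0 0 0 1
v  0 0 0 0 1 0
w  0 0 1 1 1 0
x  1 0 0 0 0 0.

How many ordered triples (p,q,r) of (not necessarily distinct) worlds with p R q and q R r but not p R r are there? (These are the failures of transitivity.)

Enumerating: (s,u,x), (s,w,v), (t,s,w), (t,u,x), (u,x,s), (v,w,u), (v,w,v), (w,u,x), (x,s,u), (x,s,w).

10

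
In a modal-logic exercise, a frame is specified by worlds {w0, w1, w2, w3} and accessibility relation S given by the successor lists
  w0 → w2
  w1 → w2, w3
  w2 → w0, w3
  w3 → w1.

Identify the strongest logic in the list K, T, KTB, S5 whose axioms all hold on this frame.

K

Reflexive (axiom T): no — w0 is not related to itself.
Symmetric (axiom B): no — w1 S w2 but not w2 S w1.
Euclidean (axiom 5): no — w1 S w3 and w1 S w2, but not w3 S w2.
So F validates K; T would additionally require S to be reflexive. The strongest is K.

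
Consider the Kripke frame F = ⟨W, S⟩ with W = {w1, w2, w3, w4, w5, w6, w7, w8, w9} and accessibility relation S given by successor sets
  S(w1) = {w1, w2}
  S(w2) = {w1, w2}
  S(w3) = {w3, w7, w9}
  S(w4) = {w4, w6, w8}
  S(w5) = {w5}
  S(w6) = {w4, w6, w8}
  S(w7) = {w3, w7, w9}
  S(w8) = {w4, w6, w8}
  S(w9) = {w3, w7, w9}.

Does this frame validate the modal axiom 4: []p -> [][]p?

Yes

By correspondence theory, 4 is valid on a frame iff S is transitive.
Transitive: yes — every two-step S-path is closed by a direct edge.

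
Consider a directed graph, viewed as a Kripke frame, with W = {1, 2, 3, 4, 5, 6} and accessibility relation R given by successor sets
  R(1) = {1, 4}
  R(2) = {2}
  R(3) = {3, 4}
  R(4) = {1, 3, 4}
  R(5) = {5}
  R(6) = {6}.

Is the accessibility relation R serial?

Serial: yes — every world has a successor (e.g. 1 R 1).

Yes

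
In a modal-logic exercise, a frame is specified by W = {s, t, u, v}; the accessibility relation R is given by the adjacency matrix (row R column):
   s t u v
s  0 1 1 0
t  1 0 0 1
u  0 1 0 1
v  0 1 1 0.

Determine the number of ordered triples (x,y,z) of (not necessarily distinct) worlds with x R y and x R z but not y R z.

12

Enumerating: (s,t,t), (s,t,u), (s,u,u), (t,s,s), (t,s,v), (t,v,s), (t,v,v), (u,t,t), (u,v,v), (v,t,t), (v,t,u), (v,u,u).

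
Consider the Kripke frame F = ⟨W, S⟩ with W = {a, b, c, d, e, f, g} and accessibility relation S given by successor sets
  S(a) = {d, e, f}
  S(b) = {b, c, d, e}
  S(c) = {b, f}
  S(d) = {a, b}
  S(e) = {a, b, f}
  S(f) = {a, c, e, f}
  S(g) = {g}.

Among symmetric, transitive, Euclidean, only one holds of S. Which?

symmetric

Symmetric: yes — every pair in S has its reverse in S.
Transitive: no — a S d and d S b, but not a S b.
Euclidean: no — a S d and a S e, but not d S e.
Only symmetric holds.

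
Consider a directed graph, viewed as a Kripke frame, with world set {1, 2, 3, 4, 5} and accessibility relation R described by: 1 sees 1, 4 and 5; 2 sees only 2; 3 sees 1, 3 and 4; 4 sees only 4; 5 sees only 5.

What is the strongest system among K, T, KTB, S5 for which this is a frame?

Reflexive (axiom T): yes — every world is R-related to itself.
Symmetric (axiom B): no — 1 R 4 but not 4 R 1.
Euclidean (axiom 5): no — 1 R 4 and 1 R 5, but not 4 R 5.
So F validates K, T; KTB would additionally require R to be symmetric. The strongest is T.

T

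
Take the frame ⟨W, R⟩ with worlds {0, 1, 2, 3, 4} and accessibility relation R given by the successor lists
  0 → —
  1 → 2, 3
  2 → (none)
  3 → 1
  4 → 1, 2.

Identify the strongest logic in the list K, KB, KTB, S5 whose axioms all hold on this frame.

Symmetric (axiom B): no — 1 R 2 but not 2 R 1.
Reflexive (axiom T): no — 0 is not related to itself.
Euclidean (axiom 5): no — 1 R 2 and 1 R 3, but not 2 R 3.
So F validates K; KB would additionally require R to be symmetric. The strongest is K.

K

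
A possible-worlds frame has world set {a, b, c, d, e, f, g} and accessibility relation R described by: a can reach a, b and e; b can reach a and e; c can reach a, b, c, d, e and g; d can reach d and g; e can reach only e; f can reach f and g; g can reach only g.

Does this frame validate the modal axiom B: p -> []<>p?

By correspondence theory, B is valid on a frame iff R is symmetric.
Symmetric: no — a R e but not e R a.

No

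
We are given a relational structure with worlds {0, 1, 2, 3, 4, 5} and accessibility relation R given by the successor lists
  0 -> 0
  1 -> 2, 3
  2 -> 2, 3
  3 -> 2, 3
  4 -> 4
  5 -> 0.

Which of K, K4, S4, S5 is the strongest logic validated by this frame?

Transitive (axiom 4): yes — every two-step R-path is closed by a direct edge.
Reflexive (axiom T): no — 1 is not related to itself.
Euclidean (axiom 5): yes — any two successors of a common world are R-related.
So F validates K, K4; S4 would additionally require R to be reflexive. The strongest is K4.

K4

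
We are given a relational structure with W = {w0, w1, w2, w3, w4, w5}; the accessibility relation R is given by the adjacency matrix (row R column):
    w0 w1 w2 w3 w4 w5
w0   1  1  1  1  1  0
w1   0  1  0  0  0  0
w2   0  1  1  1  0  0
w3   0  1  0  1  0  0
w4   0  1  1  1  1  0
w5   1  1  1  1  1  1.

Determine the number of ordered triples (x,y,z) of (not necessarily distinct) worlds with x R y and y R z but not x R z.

0

R is transitive; there are no such tuples.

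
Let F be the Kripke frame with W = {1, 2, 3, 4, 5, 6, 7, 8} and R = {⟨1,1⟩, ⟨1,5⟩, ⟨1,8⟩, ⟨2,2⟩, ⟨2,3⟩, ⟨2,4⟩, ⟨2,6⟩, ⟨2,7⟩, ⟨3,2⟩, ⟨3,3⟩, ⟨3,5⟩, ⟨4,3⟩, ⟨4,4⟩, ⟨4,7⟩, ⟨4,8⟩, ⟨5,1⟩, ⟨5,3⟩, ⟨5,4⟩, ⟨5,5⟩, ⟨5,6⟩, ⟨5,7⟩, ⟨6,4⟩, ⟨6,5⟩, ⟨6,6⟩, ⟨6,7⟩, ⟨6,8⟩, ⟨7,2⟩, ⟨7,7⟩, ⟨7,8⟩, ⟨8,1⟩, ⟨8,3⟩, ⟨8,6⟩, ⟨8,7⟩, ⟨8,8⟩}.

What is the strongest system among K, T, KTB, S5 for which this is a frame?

Reflexive (axiom T): yes — every world is R-related to itself.
Symmetric (axiom B): no — 2 R 4 but not 4 R 2.
Euclidean (axiom 5): no — 1 R 5 and 1 R 8, but not 5 R 8.
So F validates K, T; KTB would additionally require R to be symmetric. The strongest is T.

T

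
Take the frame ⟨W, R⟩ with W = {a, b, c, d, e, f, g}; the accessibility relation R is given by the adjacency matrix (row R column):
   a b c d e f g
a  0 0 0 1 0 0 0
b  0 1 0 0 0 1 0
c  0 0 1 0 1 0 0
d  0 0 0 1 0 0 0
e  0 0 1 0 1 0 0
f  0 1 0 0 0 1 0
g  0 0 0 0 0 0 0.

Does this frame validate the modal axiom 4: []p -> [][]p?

The schema 4 characterises exactly the transitive frames.
Transitive: yes — every two-step R-path is closed by a direct edge.

Yes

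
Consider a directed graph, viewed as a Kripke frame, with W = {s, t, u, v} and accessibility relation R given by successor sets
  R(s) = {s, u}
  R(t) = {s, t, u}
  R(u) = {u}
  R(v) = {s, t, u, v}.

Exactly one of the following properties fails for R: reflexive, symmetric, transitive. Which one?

Reflexive: yes — every world is R-related to itself.
Symmetric: no — s R u but not u R s.
Transitive: yes — every two-step R-path is closed by a direct edge.
Only symmetric fails.

symmetric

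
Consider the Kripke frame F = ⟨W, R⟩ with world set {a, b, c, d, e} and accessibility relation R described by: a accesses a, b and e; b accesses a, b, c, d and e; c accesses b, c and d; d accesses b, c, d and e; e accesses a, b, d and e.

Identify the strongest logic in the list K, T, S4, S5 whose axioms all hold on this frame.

T

Reflexive (axiom T): yes — every world is R-related to itself.
Transitive (axiom 4): no — a R b and b R c, but not a R c.
Euclidean (axiom 5): no — b R a and b R c, but not a R c.
So F validates K, T; S4 would additionally require R to be transitive. The strongest is T.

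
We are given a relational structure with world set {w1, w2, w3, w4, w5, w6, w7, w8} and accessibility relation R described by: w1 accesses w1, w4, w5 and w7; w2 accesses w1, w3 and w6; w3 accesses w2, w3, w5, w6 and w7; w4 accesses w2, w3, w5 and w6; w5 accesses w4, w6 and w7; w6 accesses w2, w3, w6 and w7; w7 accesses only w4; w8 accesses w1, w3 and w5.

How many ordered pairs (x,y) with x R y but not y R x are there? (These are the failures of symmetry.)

16

Enumerating: (w1,w4), (w1,w5), (w1,w7), (w2,w1), (w3,w5), (w3,w7), (w4,w2), (w4,w3), (w4,w6), (w5,w6), (w5,w7), (w6,w7), (w7,w4), (w8,w1), (w8,w3), (w8,w5).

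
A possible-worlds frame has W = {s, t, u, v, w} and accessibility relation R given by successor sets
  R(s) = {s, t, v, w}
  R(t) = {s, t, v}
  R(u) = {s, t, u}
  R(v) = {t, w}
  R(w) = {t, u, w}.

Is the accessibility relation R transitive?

Transitive: no — s R w and w R u, but not s R u.

No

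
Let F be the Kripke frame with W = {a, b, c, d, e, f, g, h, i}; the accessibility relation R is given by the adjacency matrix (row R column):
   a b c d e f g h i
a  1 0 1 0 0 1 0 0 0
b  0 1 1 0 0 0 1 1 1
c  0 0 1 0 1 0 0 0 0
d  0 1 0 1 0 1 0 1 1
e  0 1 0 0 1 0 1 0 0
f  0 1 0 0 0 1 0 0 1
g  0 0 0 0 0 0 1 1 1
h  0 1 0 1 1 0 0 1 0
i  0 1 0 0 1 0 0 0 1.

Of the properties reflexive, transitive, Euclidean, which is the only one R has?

Reflexive: yes — every world is R-related to itself.
Transitive: no — a R c and c R e, but not a R e.
Euclidean: no — a R c and a R f, but not c R f.
Only reflexive holds.

reflexive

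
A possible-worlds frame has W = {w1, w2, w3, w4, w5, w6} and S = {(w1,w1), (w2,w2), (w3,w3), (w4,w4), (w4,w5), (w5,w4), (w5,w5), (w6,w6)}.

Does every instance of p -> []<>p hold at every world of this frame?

Yes

The schema B characterises exactly the symmetric frames.
Symmetric: yes — every pair in S has its reverse in S.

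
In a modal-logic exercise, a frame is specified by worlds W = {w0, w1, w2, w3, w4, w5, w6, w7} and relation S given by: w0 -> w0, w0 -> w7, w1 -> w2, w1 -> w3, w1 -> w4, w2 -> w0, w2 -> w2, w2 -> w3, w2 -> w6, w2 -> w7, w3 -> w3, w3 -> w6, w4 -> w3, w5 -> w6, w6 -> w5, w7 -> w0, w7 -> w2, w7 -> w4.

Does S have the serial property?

Serial: yes — every world has a successor (e.g. w0 S w0).

Yes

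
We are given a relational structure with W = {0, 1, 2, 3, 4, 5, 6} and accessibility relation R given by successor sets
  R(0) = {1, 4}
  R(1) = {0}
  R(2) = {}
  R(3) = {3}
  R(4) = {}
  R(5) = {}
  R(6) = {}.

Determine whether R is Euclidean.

Euclidean: no — 0 R 1 and 0 R 4, but not 1 R 4.

No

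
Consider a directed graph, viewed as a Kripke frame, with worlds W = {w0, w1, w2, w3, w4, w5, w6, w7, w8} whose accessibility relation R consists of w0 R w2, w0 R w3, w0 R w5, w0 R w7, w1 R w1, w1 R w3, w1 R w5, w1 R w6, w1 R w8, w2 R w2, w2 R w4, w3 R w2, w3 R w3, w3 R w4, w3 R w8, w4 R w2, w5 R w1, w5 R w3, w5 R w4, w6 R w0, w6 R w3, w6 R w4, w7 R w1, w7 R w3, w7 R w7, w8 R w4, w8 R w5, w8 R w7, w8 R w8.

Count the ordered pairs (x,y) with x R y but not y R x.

Enumerating: (w0,w2), (w0,w3), (w0,w5), (w0,w7), (w1,w3), (w1,w6), (w1,w8), (w3,w2), (w3,w4), (w3,w8), (w5,w3), (w5,w4), … and 8 more.
Total: 20.

20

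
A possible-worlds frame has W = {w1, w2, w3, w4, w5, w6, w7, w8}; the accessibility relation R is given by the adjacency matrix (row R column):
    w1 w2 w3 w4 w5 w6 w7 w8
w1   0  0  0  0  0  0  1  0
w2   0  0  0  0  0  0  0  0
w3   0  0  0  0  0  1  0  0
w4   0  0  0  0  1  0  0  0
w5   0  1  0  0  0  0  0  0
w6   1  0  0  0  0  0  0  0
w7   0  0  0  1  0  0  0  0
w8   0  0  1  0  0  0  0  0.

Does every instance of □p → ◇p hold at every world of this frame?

No

The schema D characterises exactly the serial frames.
Serial: no — w2 has no R-successor.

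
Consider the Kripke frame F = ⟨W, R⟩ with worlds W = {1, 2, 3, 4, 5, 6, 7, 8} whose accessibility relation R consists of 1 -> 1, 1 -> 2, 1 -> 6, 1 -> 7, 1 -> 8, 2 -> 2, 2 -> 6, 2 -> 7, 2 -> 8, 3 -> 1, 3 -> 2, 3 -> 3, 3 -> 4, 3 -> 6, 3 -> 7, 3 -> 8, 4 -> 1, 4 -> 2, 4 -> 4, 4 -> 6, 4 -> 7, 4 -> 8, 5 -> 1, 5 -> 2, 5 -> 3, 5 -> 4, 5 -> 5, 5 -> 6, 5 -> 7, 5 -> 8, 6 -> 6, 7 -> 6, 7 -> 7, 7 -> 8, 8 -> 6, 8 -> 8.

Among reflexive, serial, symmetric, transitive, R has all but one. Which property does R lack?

symmetric

Reflexive: yes — every world is R-related to itself.
Serial: yes — every world has a successor (e.g. 1 R 1).
Symmetric: no — 1 R 2 but not 2 R 1.
Transitive: yes — every two-step R-path is closed by a direct edge.
Only symmetric fails.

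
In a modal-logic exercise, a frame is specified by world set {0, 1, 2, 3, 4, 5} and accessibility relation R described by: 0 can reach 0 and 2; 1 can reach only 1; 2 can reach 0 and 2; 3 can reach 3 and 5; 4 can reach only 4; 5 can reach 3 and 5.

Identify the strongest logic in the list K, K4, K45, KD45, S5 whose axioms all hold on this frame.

Transitive (axiom 4): yes — every two-step R-path is closed by a direct edge.
Euclidean (axiom 5): yes — any two successors of a common world are R-related.
Serial (axiom D): yes — every world has a successor (e.g. 0 R 0).
Reflexive (axiom T): yes — every world is R-related to itself.
So F validates K, K4, K45, KD45, S5. The strongest is S5.

S5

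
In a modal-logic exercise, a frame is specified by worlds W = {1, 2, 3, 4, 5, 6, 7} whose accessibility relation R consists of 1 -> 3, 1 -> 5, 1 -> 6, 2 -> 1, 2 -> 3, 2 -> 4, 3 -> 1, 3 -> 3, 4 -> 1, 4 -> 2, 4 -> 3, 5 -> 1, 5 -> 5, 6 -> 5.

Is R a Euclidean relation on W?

No

Euclidean: no — 1 R 3 and 1 R 5, but not 3 R 5.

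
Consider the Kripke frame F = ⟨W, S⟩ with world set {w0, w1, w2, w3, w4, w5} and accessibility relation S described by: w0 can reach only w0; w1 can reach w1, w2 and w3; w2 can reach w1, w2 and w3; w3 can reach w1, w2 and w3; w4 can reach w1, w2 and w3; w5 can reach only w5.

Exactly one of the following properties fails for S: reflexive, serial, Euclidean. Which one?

reflexive

Reflexive: no — w4 is not related to itself.
Serial: yes — every world has a successor (e.g. w0 S w0).
Euclidean: yes — any two successors of a common world are S-related.
Only reflexive fails.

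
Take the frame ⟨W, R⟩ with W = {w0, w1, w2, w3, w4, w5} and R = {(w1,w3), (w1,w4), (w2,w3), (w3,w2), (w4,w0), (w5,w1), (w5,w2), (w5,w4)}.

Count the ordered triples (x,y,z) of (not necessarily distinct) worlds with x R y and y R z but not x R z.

Enumerating: (w1,w3,w2), (w1,w4,w0), (w2,w3,w2), (w3,w2,w3), (w5,w1,w3), (w5,w2,w3), (w5,w4,w0).

7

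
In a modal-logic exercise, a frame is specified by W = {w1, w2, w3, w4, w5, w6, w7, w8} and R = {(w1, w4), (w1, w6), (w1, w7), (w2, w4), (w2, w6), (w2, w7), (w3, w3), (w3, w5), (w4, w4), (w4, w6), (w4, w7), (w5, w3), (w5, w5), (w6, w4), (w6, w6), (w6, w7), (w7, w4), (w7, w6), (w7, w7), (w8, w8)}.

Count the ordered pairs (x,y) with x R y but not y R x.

6

Enumerating: (w1,w4), (w1,w6), (w1,w7), (w2,w4), (w2,w6), (w2,w7).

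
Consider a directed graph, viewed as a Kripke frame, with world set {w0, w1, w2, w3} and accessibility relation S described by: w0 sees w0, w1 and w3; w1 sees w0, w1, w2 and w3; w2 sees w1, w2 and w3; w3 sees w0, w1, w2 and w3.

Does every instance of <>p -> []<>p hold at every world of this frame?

No

The schema 5 characterises exactly the Euclidean frames.
Euclidean: no — w1 S w0 and w1 S w2, but not w0 S w2.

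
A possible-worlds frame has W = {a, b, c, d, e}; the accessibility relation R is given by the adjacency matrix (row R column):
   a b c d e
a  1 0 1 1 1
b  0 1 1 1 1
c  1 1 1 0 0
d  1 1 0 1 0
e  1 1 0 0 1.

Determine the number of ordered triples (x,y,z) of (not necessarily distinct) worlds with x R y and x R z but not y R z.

18

Enumerating: (a,c,d), (a,c,e), (a,d,c), (a,d,e), (a,e,c), (a,e,d), (b,c,d), (b,c,e), (b,d,c), (b,d,e), (b,e,c), (b,e,d), (c,a,b), (c,b,a), (d,a,b), (d,b,a), (e,a,b), (e,b,a).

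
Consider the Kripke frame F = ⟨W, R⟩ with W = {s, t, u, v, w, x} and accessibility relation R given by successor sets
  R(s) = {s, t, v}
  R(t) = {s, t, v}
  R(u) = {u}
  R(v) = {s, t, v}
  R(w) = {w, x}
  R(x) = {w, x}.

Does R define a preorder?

Reflexive: yes — every world is R-related to itself.
Transitive: yes — every two-step R-path is closed by a direct edge.
So R is a preorder.

Yes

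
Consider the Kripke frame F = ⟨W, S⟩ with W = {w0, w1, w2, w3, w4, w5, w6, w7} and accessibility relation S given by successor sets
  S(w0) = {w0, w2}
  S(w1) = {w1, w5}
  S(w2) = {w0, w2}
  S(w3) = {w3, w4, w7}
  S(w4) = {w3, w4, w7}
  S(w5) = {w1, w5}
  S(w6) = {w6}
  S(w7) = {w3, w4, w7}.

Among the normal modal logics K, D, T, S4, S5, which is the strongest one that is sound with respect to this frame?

S5

Serial (axiom D): yes — every world has a successor (e.g. w0 S w0).
Reflexive (axiom T): yes — every world is S-related to itself.
Transitive (axiom 4): yes — every two-step S-path is closed by a direct edge.
Euclidean (axiom 5): yes — any two successors of a common world are S-related.
So F validates K, D, T, S4, S5. The strongest is S5.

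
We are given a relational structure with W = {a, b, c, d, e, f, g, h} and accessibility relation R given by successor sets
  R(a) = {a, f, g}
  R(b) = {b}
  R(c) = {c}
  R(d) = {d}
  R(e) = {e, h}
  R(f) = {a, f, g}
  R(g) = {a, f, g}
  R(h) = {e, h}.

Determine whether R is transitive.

Yes

Transitive: yes — every two-step R-path is closed by a direct edge.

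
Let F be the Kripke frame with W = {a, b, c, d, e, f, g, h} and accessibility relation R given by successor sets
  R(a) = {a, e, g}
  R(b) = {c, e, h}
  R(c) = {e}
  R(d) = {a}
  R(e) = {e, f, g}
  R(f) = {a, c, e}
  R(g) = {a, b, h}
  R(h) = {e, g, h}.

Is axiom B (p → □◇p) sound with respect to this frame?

By correspondence theory, B is valid on a frame iff R is symmetric.
Symmetric: no — a R e but not e R a.

No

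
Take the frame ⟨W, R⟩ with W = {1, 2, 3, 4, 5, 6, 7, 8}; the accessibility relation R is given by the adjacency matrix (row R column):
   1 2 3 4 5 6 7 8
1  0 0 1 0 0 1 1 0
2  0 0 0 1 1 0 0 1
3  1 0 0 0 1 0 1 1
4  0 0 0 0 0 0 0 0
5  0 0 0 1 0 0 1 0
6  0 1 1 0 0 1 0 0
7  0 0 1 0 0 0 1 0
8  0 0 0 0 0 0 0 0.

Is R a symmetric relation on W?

No

Symmetric: no — 1 R 6 but not 6 R 1.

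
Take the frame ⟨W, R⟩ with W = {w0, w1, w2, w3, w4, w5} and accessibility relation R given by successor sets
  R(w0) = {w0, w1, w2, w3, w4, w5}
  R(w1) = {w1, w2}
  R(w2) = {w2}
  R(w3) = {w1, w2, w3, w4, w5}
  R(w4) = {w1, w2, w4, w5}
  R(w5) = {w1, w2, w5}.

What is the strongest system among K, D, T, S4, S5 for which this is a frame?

Serial (axiom D): yes — every world has a successor (e.g. w0 R w0).
Reflexive (axiom T): yes — every world is R-related to itself.
Transitive (axiom 4): yes — every two-step R-path is closed by a direct edge.
Euclidean (axiom 5): no — w0 R w1 and w0 R w3, but not w1 R w3.
So F validates K, D, T, S4; S5 would additionally require R to be Euclidean. The strongest is S4.

S4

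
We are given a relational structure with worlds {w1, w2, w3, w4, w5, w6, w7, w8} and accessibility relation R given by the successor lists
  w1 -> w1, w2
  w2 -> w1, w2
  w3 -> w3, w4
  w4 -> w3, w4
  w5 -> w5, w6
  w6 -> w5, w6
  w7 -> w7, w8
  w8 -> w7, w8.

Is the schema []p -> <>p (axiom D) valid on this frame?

By correspondence theory, D is valid on a frame iff R is serial.
Serial: yes — every world has a successor (e.g. w1 R w1).

Yes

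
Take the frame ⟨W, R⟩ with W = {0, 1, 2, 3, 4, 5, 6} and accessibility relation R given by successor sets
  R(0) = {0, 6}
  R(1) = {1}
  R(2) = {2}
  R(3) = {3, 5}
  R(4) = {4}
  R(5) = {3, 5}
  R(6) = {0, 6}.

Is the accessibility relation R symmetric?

Symmetric: yes — every pair in R has its reverse in R.

Yes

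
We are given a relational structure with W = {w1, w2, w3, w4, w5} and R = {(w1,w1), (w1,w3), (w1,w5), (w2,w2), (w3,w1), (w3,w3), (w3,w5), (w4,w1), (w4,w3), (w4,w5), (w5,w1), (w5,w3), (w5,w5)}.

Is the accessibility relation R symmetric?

Symmetric: no — w4 R w1 but not w1 R w4.

No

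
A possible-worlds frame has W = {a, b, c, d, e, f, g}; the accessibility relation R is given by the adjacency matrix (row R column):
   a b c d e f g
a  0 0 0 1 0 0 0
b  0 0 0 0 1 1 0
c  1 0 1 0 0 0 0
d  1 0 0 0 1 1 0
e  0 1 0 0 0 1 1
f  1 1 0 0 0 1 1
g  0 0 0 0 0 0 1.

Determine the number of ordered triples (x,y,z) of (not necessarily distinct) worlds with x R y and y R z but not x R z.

Enumerating: (a,d,a), (a,d,e), (a,d,f), (b,e,b), (b,e,g), (b,f,a), (b,f,b), (b,f,g), (c,a,d), (d,a,d), (d,e,b), (d,e,g), (d,f,b), (d,f,g), (e,b,e), (e,f,a), (f,a,d), (f,b,e).

18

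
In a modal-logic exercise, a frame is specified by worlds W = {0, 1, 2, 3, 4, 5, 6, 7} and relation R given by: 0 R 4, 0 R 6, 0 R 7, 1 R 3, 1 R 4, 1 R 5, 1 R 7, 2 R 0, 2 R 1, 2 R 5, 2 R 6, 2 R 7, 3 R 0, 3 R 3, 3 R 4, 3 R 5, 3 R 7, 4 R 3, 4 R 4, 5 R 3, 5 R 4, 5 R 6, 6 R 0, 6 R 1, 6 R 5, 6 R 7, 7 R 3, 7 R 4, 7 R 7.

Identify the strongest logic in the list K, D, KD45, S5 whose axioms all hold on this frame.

D

Serial (axiom D): yes — every world has a successor (e.g. 0 R 4).
Euclidean (axiom 5): no — 0 R 4 and 0 R 6, but not 4 R 6.
Transitive (axiom 4): no — 0 R 4 and 4 R 3, but not 0 R 3.
Reflexive (axiom T): no — 0 is not related to itself.
So F validates K, D; KD45 would additionally require R to be Euclidean and transitive. The strongest is D.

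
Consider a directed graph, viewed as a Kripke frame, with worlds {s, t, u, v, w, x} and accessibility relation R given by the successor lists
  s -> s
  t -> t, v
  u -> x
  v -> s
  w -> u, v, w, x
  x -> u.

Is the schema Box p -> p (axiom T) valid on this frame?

Axiom T corresponds to the accessibility relation being reflexive.
Reflexive: no — u is not related to itself.

No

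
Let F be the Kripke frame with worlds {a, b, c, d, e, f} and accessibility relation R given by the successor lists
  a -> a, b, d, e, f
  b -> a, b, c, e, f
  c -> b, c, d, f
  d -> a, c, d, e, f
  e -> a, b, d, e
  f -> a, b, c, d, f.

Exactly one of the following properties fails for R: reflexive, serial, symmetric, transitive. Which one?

transitive

Reflexive: yes — every world is R-related to itself.
Serial: yes — every world has a successor (e.g. a R a).
Symmetric: yes — every pair in R has its reverse in R.
Transitive: no — a R b and b R c, but not a R c.
Only transitive fails.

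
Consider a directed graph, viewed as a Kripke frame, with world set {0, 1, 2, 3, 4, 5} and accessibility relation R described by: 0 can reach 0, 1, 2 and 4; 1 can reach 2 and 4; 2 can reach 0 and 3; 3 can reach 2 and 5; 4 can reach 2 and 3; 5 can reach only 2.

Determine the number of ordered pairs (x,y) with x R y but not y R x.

8

Enumerating: (0,1), (0,4), (1,2), (1,4), (3,5), (4,2), (4,3), (5,2).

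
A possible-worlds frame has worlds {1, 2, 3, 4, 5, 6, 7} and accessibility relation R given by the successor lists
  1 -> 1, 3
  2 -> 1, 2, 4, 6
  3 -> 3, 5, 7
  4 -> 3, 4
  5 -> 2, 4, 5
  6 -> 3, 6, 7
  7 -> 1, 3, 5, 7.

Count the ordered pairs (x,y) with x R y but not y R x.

Enumerating: (1,3), (2,1), (2,4), (2,6), (3,5), (4,3), (5,2), (5,4), (6,3), (6,7), (7,1), (7,5).

12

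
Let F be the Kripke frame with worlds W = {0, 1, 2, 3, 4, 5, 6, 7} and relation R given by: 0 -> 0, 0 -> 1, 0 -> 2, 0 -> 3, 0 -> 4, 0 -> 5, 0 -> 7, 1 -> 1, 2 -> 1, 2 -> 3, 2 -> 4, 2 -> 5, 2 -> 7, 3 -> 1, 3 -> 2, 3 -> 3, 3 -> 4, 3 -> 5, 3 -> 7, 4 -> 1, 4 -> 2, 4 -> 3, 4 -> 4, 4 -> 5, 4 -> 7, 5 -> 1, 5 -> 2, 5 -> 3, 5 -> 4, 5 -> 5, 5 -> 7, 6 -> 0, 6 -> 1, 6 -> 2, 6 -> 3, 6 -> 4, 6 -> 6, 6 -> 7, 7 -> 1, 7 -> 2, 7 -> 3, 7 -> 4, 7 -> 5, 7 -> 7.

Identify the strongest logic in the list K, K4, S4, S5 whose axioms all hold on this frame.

Transitive (axiom 4): no — 6 R 0 and 0 R 5, but not 6 R 5.
Reflexive (axiom T): no — 2 is not related to itself.
Euclidean (axiom 5): no — 0 R 1 and 0 R 2, but not 1 R 2.
So F validates K; K4 would additionally require R to be transitive. The strongest is K.

K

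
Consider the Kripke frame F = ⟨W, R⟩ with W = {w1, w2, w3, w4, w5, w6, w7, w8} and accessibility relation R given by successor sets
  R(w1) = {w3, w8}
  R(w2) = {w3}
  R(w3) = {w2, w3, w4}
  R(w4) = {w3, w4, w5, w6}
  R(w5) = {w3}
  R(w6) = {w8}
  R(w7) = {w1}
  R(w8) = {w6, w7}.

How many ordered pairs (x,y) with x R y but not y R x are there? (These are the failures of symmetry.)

Enumerating: (w1,w3), (w1,w8), (w4,w5), (w4,w6), (w5,w3), (w7,w1), (w8,w7).

7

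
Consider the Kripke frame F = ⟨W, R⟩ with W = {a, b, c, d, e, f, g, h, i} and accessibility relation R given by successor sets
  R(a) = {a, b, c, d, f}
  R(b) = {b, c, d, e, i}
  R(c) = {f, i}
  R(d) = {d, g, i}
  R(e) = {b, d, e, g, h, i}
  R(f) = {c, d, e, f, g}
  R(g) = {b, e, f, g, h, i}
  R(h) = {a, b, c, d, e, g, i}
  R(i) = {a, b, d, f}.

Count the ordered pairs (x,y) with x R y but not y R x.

21

Enumerating: (a,b), (a,c), (a,d), (a,f), (b,c), (b,d), (c,i), (d,g), (e,d), (e,i), (f,d), (f,e), … and 9 more.
Total: 21.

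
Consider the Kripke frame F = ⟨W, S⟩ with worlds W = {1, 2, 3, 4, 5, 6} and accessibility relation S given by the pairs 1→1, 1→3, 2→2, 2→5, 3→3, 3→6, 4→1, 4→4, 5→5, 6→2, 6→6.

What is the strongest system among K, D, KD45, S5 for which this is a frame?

Serial (axiom D): yes — every world has a successor (e.g. 1 S 1).
Euclidean (axiom 5): no — 1 S 3 and 1 S 1, but not 3 S 1.
Transitive (axiom 4): no — 1 S 3 and 3 S 6, but not 1 S 6.
Reflexive (axiom T): yes — every world is S-related to itself.
So F validates K, D; KD45 would additionally require S to be Euclidean and transitive. The strongest is D.

D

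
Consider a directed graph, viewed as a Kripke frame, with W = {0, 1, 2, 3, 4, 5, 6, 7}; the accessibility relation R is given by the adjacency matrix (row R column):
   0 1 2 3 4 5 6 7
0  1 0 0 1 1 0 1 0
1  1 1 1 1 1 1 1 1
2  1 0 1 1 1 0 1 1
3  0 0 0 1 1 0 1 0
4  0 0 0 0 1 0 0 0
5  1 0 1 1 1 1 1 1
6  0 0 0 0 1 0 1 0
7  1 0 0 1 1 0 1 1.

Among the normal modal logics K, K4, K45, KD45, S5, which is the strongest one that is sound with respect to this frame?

Transitive (axiom 4): yes — every two-step R-path is closed by a direct edge.
Euclidean (axiom 5): no — 0 R 4 and 0 R 3, but not 4 R 3.
Serial (axiom D): yes — every world has a successor (e.g. 0 R 0).
Reflexive (axiom T): yes — every world is R-related to itself.
So F validates K, K4; K45 would additionally require R to be Euclidean. The strongest is K4.

K4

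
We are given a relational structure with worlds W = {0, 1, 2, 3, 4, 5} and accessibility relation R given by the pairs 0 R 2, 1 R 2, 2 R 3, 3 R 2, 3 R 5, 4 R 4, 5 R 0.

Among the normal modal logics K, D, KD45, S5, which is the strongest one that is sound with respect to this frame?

D

Serial (axiom D): yes — every world has a successor (e.g. 0 R 2).
Euclidean (axiom 5): no — 3 R 2 and 3 R 5, but not 2 R 5.
Transitive (axiom 4): no — 0 R 2 and 2 R 3, but not 0 R 3.
Reflexive (axiom T): no — 0 is not related to itself.
So F validates K, D; KD45 would additionally require R to be Euclidean and transitive. The strongest is D.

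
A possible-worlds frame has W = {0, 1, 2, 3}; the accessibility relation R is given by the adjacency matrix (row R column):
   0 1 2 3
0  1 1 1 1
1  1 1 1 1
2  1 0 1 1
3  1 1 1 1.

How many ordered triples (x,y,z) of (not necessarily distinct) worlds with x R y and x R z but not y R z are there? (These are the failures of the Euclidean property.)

3

Enumerating: (0,2,1), (1,2,1), (3,2,1).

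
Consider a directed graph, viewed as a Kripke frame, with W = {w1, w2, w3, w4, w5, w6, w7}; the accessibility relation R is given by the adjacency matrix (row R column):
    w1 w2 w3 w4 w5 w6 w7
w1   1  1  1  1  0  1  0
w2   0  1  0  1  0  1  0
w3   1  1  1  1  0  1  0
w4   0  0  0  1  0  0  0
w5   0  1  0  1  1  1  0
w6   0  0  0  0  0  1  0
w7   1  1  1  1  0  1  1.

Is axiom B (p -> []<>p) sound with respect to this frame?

No

Axiom B corresponds to the accessibility relation being symmetric.
Symmetric: no — w1 R w2 but not w2 R w1.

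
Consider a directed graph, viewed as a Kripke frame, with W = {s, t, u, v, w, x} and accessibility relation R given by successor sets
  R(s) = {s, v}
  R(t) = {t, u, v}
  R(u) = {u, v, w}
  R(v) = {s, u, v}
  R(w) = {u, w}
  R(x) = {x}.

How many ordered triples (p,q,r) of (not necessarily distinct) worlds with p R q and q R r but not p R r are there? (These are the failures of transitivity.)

6

Enumerating: (s,v,u), (t,u,w), (t,v,s), (u,v,s), (v,u,w), (w,u,v).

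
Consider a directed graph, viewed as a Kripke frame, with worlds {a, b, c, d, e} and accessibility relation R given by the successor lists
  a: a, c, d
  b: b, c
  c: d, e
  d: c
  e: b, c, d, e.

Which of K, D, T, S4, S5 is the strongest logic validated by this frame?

Serial (axiom D): yes — every world has a successor (e.g. a R a).
Reflexive (axiom T): no — c is not related to itself.
Transitive (axiom 4): no — a R c and c R e, but not a R e.
Euclidean (axiom 5): no — c R d and c R e, but not d R e.
So F validates K, D; T would additionally require R to be reflexive. The strongest is D.

D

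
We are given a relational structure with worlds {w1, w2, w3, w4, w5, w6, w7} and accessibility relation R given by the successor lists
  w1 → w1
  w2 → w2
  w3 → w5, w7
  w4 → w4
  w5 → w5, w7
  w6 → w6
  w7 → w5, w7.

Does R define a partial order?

Reflexive: no — w3 is not related to itself.
Transitive: yes — every two-step R-path is closed by a direct edge.
Antisymmetric: no — w5 R w7 and w7 R w5 with w5 ≠ w7.
So R is not a partial order.

No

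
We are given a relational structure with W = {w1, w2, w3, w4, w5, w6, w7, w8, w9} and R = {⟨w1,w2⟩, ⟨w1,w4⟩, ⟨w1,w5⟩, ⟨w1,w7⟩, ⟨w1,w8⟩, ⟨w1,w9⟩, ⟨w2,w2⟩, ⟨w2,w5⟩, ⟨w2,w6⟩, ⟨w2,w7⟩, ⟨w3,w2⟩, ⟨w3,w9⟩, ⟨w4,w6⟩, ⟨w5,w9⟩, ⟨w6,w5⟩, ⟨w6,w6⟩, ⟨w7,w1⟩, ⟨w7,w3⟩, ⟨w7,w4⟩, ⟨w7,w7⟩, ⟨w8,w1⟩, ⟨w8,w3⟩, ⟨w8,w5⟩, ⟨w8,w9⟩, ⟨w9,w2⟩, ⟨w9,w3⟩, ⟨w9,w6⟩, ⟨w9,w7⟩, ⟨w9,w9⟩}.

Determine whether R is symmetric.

No

Symmetric: no — w1 R w2 but not w2 R w1.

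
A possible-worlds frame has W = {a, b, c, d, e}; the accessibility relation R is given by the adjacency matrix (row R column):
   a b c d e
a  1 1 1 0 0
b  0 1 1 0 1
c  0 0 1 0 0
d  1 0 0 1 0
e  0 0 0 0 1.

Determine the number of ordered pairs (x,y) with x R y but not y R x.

Enumerating: (a,b), (a,c), (b,c), (b,e), (d,a).

5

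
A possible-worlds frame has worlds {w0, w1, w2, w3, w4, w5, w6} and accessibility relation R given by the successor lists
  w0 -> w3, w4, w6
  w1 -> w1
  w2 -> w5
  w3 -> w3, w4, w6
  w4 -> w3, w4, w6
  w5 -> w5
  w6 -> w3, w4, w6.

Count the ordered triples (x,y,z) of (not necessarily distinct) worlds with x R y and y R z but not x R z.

0

R is transitive; there are no such tuples.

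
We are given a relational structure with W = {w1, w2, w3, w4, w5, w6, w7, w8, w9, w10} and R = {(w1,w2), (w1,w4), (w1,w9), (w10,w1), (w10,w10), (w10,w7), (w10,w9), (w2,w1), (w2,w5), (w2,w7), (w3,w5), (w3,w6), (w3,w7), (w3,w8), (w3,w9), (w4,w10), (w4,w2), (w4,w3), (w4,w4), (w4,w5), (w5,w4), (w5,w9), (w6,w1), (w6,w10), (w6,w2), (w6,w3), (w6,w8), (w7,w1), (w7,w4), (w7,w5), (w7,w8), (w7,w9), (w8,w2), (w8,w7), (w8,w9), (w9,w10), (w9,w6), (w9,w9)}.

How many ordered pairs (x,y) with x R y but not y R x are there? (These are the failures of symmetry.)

25

Enumerating: (w1,w4), (w1,w9), (w10,w1), (w10,w7), (w2,w5), (w2,w7), (w3,w5), (w3,w7), (w3,w8), (w3,w9), (w4,w10), (w4,w2), … and 13 more.
Total: 25.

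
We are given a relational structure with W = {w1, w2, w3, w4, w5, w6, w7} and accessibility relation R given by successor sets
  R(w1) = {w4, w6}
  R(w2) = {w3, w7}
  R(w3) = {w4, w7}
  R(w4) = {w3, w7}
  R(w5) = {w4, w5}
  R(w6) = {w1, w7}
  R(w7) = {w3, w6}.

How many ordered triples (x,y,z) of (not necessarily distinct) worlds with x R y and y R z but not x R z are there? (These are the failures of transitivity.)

Enumerating: (w1,w4,w3), (w1,w4,w7), (w1,w6,w1), (w1,w6,w7), (w2,w3,w4), (w2,w7,w6), (w3,w4,w3), (w3,w7,w3), (w3,w7,w6), (w4,w3,w4), (w4,w7,w6), (w5,w4,w3), … and 9 more.
Total: 21.

21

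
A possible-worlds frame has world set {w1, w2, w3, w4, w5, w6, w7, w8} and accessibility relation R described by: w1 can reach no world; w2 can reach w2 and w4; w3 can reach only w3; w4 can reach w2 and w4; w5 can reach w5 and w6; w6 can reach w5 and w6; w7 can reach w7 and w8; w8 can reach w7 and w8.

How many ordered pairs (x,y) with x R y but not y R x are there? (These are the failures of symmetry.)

R is symmetric; there are no such tuples.

0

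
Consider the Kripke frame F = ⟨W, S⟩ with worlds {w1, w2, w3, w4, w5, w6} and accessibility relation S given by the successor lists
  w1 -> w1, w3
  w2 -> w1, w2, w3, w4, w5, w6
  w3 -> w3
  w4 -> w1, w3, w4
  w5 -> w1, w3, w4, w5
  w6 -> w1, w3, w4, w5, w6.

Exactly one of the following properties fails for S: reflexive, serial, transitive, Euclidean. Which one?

Reflexive: yes — every world is S-related to itself.
Serial: yes — every world has a successor (e.g. w1 S w1).
Transitive: yes — every two-step S-path is closed by a direct edge.
Euclidean: no — w2 S w1 and w2 S w4, but not w1 S w4.
Only Euclidean fails.

Euclidean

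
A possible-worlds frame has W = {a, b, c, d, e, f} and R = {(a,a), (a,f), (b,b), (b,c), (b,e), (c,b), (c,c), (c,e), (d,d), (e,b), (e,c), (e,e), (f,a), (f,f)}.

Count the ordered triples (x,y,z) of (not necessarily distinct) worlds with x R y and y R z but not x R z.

R is transitive; there are no such tuples.

0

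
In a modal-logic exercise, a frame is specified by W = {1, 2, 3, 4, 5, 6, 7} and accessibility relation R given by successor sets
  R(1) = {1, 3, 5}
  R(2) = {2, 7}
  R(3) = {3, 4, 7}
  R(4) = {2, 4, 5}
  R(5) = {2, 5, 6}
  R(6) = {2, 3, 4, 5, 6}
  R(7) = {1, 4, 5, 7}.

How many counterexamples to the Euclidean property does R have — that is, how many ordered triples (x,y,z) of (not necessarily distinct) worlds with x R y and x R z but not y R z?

Enumerating: (1,3,1), (1,3,5), (1,5,1), (1,5,3), (2,7,2), (3,4,3), (3,4,7), (3,7,3), (4,2,4), (4,2,5), (4,5,4), (5,2,5), … and 19 more.
Total: 31.

31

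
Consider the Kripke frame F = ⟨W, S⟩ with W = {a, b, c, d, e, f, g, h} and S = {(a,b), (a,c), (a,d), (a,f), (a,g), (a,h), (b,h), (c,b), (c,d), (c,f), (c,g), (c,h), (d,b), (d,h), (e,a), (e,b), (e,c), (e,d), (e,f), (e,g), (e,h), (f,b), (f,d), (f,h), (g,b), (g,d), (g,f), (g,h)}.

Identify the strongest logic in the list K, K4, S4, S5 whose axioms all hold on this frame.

Transitive (axiom 4): yes — every two-step S-path is closed by a direct edge.
Reflexive (axiom T): no — a is not related to itself.
Euclidean (axiom 5): no — a S b and a S c, but not b S c.
So F validates K, K4; S4 would additionally require S to be reflexive. The strongest is K4.

K4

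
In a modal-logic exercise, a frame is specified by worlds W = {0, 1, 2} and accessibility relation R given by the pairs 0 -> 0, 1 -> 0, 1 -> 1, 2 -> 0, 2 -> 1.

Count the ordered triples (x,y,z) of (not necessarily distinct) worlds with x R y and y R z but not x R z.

0

R is transitive; there are no such tuples.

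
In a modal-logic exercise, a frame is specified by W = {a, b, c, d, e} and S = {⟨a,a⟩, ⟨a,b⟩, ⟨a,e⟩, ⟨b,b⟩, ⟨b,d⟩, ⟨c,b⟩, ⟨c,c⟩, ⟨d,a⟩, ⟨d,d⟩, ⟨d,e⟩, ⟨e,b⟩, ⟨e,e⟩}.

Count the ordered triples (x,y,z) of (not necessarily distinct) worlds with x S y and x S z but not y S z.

9

Enumerating: (a,b,a), (a,b,e), (a,e,a), (b,d,b), (c,b,c), (d,a,d), (d,e,a), (d,e,d), (e,b,e).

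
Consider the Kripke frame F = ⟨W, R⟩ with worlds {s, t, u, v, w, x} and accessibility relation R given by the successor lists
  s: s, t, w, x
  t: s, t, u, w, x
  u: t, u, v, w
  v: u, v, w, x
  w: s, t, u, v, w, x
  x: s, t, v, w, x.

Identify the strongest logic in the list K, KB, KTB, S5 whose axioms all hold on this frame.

Symmetric (axiom B): yes — every pair in R has its reverse in R.
Reflexive (axiom T): yes — every world is R-related to itself.
Euclidean (axiom 5): no — t R s and t R u, but not s R u.
So F validates K, KB, KTB; S5 would additionally require R to be Euclidean. The strongest is KTB.

KTB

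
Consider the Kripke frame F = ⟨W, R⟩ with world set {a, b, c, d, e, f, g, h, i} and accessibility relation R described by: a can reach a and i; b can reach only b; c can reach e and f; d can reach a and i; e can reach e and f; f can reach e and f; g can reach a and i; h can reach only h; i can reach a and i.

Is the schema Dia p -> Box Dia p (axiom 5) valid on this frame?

Yes

Axiom 5 corresponds to the accessibility relation being Euclidean.
Euclidean: yes — any two successors of a common world are R-related.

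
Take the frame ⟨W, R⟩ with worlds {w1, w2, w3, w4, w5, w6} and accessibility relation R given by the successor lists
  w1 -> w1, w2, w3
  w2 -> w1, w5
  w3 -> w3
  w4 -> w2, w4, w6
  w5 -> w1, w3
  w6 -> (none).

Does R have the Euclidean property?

No

Euclidean: no — w1 R w2 and w1 R w3, but not w2 R w3.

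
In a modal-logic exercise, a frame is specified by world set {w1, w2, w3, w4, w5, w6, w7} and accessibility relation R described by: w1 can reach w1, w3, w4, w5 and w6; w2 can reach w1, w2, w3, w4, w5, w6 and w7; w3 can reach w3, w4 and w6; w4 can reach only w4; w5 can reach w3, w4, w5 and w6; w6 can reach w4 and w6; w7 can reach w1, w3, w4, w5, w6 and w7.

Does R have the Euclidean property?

No

Euclidean: no — w1 R w3 and w1 R w5, but not w3 R w5.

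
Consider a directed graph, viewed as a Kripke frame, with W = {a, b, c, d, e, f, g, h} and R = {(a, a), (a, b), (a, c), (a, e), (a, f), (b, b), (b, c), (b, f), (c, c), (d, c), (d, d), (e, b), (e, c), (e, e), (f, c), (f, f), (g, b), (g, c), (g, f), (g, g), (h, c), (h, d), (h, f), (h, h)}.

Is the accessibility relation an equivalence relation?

Reflexive: yes — every world is R-related to itself.
Symmetric: no — a R b but not b R a.
Transitive: no — e R b and b R f, but not e R f.
So R is not an equivalence relation.

No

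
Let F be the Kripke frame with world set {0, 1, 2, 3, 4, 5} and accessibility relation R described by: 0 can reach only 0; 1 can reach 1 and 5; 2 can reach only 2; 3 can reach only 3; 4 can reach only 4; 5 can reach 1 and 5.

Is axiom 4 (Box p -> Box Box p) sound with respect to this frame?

Axiom 4 corresponds to the accessibility relation being transitive.
Transitive: yes — every two-step R-path is closed by a direct edge.

Yes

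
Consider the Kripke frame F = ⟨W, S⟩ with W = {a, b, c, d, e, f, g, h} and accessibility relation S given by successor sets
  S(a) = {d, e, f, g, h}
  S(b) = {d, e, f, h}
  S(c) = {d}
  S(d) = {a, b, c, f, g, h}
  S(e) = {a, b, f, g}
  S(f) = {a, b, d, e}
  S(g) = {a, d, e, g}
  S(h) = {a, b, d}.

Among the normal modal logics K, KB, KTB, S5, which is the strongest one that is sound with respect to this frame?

KB

Symmetric (axiom B): yes — every pair in S has its reverse in S.
Reflexive (axiom T): no — a is not related to itself.
Euclidean (axiom 5): no — a S d and a S e, but not d S e.
So F validates K, KB; KTB would additionally require S to be reflexive. The strongest is KB.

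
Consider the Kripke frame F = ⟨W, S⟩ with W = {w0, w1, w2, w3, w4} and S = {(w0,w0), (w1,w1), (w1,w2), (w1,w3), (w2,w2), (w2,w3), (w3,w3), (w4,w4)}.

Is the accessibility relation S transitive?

Transitive: yes — every two-step S-path is closed by a direct edge.

Yes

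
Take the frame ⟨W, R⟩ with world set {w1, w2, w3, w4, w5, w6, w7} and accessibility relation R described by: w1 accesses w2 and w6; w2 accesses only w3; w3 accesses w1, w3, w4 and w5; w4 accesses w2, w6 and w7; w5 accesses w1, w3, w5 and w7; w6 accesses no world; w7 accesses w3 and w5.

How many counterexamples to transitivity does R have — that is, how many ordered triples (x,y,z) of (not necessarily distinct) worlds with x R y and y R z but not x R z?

20

Enumerating: (w1,w2,w3), (w2,w3,w1), (w2,w3,w4), (w2,w3,w5), (w3,w1,w2), (w3,w1,w6), (w3,w4,w2), (w3,w4,w6), (w3,w4,w7), (w3,w5,w7), (w4,w2,w3), (w4,w7,w3), … and 8 more.
Total: 20.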